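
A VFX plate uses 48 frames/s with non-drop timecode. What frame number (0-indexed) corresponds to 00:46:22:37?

frame 133573

Total seconds to the label: (0 × 3600 + 46 × 60 + 22) = 2782.
Frame index = 2782 × 48 + 37 = 133573.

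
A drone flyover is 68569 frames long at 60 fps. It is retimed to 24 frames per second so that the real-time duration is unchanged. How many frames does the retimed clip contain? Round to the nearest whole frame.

27428 frames

Frames at target rate = 68569 × (24) / (60) = 137138/5 ≈ 27427.600.
Nearest whole frame: 27428.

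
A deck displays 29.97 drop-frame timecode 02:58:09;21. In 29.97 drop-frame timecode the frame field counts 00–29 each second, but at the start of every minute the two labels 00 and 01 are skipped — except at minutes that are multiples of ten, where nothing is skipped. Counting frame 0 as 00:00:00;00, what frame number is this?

Complete 10-minute blocks: 17, each 17982 frames → 305694.
Remaining 8 whole minutes in the current block: 1800 + 7 × 1798 = 14386 frames.
Within the current minute: 9 × 30 + 21 − 2 = 289 (labels ;00/;01 skipped at this minute). Total = 305694 + 14386 + 289 = 320369.

320369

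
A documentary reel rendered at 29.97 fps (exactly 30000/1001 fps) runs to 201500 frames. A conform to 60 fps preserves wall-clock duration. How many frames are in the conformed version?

403403 frames

Target frames = source frames × (target rate / source rate) = 201500 × (60)/(30000/1001) = 201500 × 1001/500 = 403403.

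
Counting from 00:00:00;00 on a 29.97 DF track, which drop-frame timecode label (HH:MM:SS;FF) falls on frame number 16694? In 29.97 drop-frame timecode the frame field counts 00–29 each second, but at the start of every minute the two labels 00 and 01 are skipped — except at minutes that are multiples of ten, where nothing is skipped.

00:09:17;02

Ten DF minutes hold 17982 frames, so frame 16694 lies in block 0 (frames 0–17981) with 16694 frames into that block.
The block's first minute is 1800 frames and the rest 1798 each; 16694 frames reaches minute 9, so 0 × 18 + 9 × 2 = 18 labels have been skipped so far.
Adding those back, label number 16694 + 18 = 16712 at 30 labels/s is 557 s + 2 f = 0 h 9 min 17 s frame 2, i.e. 00:09:17;02.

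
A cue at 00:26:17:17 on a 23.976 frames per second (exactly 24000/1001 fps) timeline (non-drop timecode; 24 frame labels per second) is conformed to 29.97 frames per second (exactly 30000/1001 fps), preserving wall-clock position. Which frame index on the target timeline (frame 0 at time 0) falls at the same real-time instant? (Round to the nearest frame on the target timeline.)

Source frame index: (0×3600 + 26×60 + 17) × 24 + 17 = 37865.
Real time: 37865 / (24000/1001) = 7580573/4800 s.
Target frame: (7580573/4800) × (30000/1001) = 189325/4 ≈ 47331.250 → 47331.

frame 47331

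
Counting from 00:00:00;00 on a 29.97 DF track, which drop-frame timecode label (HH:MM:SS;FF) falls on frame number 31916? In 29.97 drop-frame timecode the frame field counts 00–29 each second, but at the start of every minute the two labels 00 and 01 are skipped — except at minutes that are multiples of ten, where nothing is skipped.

Ten DF minutes hold 17982 frames, so frame 31916 lies in block 1 (frames 17982–35963) with 13934 frames into that block.
The block's first minute is 1800 frames and the rest 1798 each; 13934 frames reaches minute 7, so 1 × 18 + 7 × 2 = 32 labels have been skipped so far.
Adding those back, label number 31916 + 32 = 31948 at 30 labels/s is 1064 s + 28 f = 0 h 17 min 44 s frame 28, i.e. 00:17:44;28.

00:17:44;28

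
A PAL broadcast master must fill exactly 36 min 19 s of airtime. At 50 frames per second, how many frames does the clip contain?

108950 frames

36 min 19 s = 2179 s.
Frames = 2179 × 50 = 108950.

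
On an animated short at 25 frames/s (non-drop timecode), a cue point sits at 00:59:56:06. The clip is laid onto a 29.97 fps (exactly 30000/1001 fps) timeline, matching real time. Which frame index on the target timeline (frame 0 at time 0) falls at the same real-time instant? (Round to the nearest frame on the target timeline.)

frame 107779

Source frame index: (0×3600 + 59×60 + 56) × 25 + 6 = 89906.
Real time: 89906 / (25) = 89906/25 s.
Target frame: (89906/25) × (30000/1001) = 107887200/1001 ≈ 107779.421 → 107779.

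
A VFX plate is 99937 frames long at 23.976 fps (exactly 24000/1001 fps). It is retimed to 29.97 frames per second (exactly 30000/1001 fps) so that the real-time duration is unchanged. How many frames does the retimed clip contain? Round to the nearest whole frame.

Frames at target rate = 99937 × (30000/1001) / (24000/1001) = 499685/4 ≈ 124921.250.
Nearest whole frame: 124921.

124921 frames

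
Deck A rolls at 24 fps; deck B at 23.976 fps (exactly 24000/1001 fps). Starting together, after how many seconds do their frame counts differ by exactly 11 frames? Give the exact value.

11011/24 seconds

The gap grows by |24000/1001 − 24| = 24/1001 frames per second.
Time for a 11-frame gap: 11 ÷ (24/1001) = 11011/24 s.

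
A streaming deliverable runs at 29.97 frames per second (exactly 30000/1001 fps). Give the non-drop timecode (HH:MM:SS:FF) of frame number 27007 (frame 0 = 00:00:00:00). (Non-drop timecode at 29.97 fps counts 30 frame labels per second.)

00:15:00:07

27007 ÷ 30 = 900 full seconds, remainder 7 frames.
900 s = 0 h 15 min 0 s.
Timecode: 00:15:00:07.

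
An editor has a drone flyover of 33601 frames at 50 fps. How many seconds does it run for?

Running time = 33601 / (50) = 672.02 s.

672.02 seconds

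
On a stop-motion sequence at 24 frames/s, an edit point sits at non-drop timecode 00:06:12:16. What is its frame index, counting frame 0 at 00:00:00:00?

frame 8944

Total seconds to the label: (0 × 3600 + 6 × 60 + 12) = 372.
Frame index = 372 × 24 + 16 = 8944.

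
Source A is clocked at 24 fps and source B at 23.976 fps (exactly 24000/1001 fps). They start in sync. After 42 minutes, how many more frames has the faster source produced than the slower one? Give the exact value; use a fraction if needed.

8640/143 frames

42 min = 2520 s.
A emits 24 × 2520 = 60480 frames; B emits 24000/1001 × 2520 = 8640000/143.
Difference = 8640/143 frames (≈ 60.4196); B is behind A.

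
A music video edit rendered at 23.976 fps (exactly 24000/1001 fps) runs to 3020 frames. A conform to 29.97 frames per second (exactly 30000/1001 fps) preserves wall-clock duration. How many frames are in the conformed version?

3775 frames

Target frames = source frames × (target rate / source rate) = 3020 × (30000/1001)/(24000/1001) = 3020 × 5/4 = 3775.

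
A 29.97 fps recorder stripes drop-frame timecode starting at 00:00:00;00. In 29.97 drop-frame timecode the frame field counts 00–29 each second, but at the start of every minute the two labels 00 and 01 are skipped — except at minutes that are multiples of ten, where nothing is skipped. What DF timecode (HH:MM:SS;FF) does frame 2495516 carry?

23:07:47;04

Ten DF minutes hold 17982 frames, so frame 2495516 lies in block 138 (frames 2481516–2499497) with 14000 frames into that block.
The block's first minute is 1800 frames and the rest 1798 each; 14000 frames reaches minute 7, so 138 × 18 + 7 × 2 = 2498 labels have been skipped so far.
Adding those back, label number 2495516 + 2498 = 2498014 at 30 labels/s is 83267 s + 4 f = 23 h 7 min 47 s frame 4, i.e. 23:07:47;04.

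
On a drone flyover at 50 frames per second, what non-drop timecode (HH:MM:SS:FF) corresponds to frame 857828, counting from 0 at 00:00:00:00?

04:45:56:28

857828 ÷ 50 = 17156 full seconds, remainder 28 frames.
17156 s = 4 h 45 min 56 s.
Timecode: 04:45:56:28.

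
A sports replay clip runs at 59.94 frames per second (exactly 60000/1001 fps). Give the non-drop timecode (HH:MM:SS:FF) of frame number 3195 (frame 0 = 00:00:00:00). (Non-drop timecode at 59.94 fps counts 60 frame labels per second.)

3195 ÷ 60 = 53 full seconds, remainder 15 frames.
53 s = 0 h 0 min 53 s.
Timecode: 00:00:53:15.

00:00:53:15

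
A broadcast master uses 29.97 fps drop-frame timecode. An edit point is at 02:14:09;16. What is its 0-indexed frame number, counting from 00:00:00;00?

Complete 10-minute blocks: 13, each 17982 frames → 233766.
Remaining 4 whole minutes in the current block: 1800 + 3 × 1798 = 7194 frames.
Within the current minute: 9 × 30 + 16 − 2 = 284 (labels ;00/;01 skipped at this minute). Total = 233766 + 7194 + 284 = 241244.

241244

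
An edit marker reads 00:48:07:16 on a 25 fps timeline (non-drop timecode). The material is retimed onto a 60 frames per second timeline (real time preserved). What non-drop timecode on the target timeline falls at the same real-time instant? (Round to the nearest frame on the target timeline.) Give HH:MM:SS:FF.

00:48:07:38

Source frame index: (0×3600 + 48×60 + 7) × 25 + 16 = 72191.
Real time: 72191 / (25) = 72191/25 s.
Target frame: (72191/25) × (60) = 866292/5 ≈ 173258.400 → 173258.
At 60 labels/s: frame 173258 → 00:48:07:38.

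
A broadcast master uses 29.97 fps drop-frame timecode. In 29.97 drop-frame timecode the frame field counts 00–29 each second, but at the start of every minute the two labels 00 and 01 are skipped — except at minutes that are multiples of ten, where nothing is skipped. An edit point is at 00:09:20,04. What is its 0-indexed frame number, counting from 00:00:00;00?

16786

Complete 10-minute blocks: 0, each 17982 frames → 0.
Remaining 9 whole minutes in the current block: 1800 + 8 × 1798 = 16184 frames.
Within the current minute: 20 × 30 + 4 − 2 = 602 (labels ;00/;01 skipped at this minute). Total = 0 + 16184 + 602 = 16786.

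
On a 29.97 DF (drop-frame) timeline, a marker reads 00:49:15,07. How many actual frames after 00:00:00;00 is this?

Complete 10-minute blocks: 4, each 17982 frames → 71928.
Remaining 9 whole minutes in the current block: 1800 + 8 × 1798 = 16184 frames.
Within the current minute: 15 × 30 + 7 − 2 = 455 (labels ;00/;01 skipped at this minute). Total = 71928 + 16184 + 455 = 88567.

88567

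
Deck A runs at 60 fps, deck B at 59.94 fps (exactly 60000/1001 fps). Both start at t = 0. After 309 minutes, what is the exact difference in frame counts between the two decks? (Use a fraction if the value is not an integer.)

309 min = 18540 s.
A emits 60 × 18540 = 1112400 frames; B emits 60000/1001 × 18540 = 1112400000/1001.
Difference = 1112400/1001 frames (≈ 1111.2887); B is behind A.

1112400/1001 frames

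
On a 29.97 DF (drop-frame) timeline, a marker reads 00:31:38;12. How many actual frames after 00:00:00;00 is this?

56896

Complete 10-minute blocks: 3, each 17982 frames → 53946.
Remaining 1 whole minute in the current block: 1800 + 0 × 1798 = 1800 frames.
Within the current minute: 38 × 30 + 12 − 2 = 1150 (labels ;00/;01 skipped at this minute). Total = 53946 + 1800 + 1150 = 56896.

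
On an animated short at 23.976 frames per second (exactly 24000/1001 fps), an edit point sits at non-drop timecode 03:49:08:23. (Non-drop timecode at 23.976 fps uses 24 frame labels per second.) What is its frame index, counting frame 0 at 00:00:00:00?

Total seconds to the label: (3 × 3600 + 49 × 60 + 8) = 13748.
Frame index = 13748 × 24 + 23 = 329975.

329975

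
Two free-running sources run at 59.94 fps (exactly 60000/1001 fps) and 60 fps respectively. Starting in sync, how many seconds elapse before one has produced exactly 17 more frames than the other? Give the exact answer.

The gap grows by |60 − 60000/1001| = 60/1001 frames per second.
Time for a 17-frame gap: 17 ÷ (60/1001) = 17017/60 s.

17017/60 seconds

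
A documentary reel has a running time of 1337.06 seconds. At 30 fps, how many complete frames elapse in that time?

Frames = 1337.06 × 30 = 200559/5 ≈ 40111.8000.
Complete frames: 40111.

40111 frames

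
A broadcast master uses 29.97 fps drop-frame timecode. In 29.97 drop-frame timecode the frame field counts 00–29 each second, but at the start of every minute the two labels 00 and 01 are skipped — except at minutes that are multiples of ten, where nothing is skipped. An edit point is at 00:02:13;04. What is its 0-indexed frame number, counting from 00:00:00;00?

3990

Complete 10-minute blocks: 0, each 17982 frames → 0.
Remaining 2 whole minutes in the current block: 1800 + 1 × 1798 = 3598 frames.
Within the current minute: 13 × 30 + 4 − 2 = 392 (labels ;00/;01 skipped at this minute). Total = 0 + 3598 + 392 = 3990.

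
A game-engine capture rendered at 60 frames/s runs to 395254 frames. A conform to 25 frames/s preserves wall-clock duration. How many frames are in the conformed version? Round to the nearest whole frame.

164689 frames

Frames at target rate = 395254 × (25) / (60) = 988135/6 ≈ 164689.167.
Nearest whole frame: 164689.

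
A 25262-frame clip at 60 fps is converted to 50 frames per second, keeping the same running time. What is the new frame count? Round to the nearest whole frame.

21052 frames

Frames at target rate = 25262 × (50) / (60) = 63155/3 ≈ 21051.667.
Nearest whole frame: 21052.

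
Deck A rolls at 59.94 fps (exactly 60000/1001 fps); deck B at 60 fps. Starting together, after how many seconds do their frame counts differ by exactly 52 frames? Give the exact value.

13013/15 seconds

The gap grows by |60 − 60000/1001| = 60/1001 frames per second.
Time for a 52-frame gap: 52 ÷ (60/1001) = 13013/15 s.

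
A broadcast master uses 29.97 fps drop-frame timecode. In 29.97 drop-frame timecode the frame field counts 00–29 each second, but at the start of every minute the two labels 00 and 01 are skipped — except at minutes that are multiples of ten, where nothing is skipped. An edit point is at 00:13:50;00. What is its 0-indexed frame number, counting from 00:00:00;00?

24876

As if non-drop at 30 labels/s: (0 × 3600 + 13 × 60 + 50) × 30 + 0 = 24900.
Minute boundaries passed: 13; those not divisible by 10: 13 − 1 = 12; dropped labels = 2 × 12 = 24.
Actual frame index = 24900 − 24 = 24876.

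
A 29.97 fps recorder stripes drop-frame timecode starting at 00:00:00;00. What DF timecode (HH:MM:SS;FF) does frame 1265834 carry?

Each 10-minute DF block holds 10 × 60 × 30 − 9 × 2 = 17982 frames. 1265834 ÷ 17982 → 70 full blocks, remainder 7094.
Within the partial block the first minute is 1800 frames and each further minute 1798, so 3 further minute boundaries passed. Total skipped labels = 18 × 70 + 2 × 3 = 1266.
Non-drop label index = 1265834 + 1266 = 1267100; at 30 labels/s that is 11:43:56:20, i.e. DF 11:43:56;20.

11:43:56;20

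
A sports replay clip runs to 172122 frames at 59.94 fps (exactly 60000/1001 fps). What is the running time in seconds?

2871.5687 seconds

Running time = 172122 / (60000/1001) = 2871.5687 s.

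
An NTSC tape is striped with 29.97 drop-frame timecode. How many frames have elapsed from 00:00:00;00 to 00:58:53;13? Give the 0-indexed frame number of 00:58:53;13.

105897

As if non-drop at 30 labels/s: (0 × 3600 + 58 × 60 + 53) × 30 + 13 = 106003.
Minute boundaries passed: 58; those not divisible by 10: 58 − 5 = 53; dropped labels = 2 × 53 = 106.
Actual frame index = 106003 − 106 = 105897.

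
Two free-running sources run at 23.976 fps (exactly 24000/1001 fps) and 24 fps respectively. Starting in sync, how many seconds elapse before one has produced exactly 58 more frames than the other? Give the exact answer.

29029/12 seconds

The gap grows by |24 − 24000/1001| = 24/1001 frames per second.
Time for a 58-frame gap: 58 ÷ (24/1001) = 29029/12 s.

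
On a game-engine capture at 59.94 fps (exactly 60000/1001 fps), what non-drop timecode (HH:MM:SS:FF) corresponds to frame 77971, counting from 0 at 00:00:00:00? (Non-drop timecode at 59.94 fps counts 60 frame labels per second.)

00:21:39:31

77971 ÷ 60 = 1299 full seconds, remainder 31 frames.
1299 s = 0 h 21 min 39 s.
Timecode: 00:21:39:31.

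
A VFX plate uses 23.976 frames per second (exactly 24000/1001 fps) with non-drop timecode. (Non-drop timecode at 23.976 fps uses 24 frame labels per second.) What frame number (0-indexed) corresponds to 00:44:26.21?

Total seconds to the label: (0 × 3600 + 44 × 60 + 26) = 2666.
Frame index = 2666 × 24 + 21 = 64005.

frame 64005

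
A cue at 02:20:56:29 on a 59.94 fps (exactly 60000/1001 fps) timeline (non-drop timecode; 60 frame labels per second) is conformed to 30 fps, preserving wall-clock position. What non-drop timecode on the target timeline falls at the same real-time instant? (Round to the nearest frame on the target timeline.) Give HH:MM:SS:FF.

Source frame index: (2×3600 + 20×60 + 56) × 60 + 29 = 507389.
Real time: 507389 / (60000/1001) = 507896389/60000 s.
Target frame: (507896389/60000) × (30) = 507896389/2000 ≈ 253948.195 → 253948.
At 30 labels/s: frame 253948 → 02:21:04:28.

02:21:04:28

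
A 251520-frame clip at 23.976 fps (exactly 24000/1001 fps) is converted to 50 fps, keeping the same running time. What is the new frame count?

524524 frames

Target frames = source frames × (target rate / source rate) = 251520 × (50)/(24000/1001) = 251520 × 1001/480 = 524524.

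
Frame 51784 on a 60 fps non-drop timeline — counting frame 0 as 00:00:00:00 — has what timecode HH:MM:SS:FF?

51784 ÷ 60 = 863 full seconds, remainder 4 frames.
863 s = 0 h 14 min 23 s.
Timecode: 00:14:23:04.

00:14:23:04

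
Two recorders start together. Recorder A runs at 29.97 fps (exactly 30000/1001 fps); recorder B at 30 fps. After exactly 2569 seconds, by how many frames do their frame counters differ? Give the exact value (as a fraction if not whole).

11010/143 frames

A emits 30000/1001 × 2569 = 11010000/143 frames; B emits 30 × 2569 = 77070.
Difference = 11010/143 frames (≈ 76.9930); B is ahead of A.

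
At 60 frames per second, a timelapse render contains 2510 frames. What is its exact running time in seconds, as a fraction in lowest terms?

251/6 seconds

Running time = 2510 ÷ (60) = 2510 × 1/60 = 251/6 s.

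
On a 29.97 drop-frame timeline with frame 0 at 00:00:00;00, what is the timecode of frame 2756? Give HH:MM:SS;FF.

Each 10-minute DF block holds 10 × 60 × 30 − 9 × 2 = 17982 frames. 2756 ÷ 17982 → 0 full blocks, remainder 2756.
Within the partial block the first minute is 1800 frames and each further minute 1798, so 1 further minute boundary passed. Total skipped labels = 18 × 0 + 2 × 1 = 2.
Non-drop label index = 2756 + 2 = 2758; at 30 labels/s that is 00:01:31:28, i.e. DF 00:01:31;28.

00:01:31;28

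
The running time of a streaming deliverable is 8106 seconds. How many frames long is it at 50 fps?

405300 frames

Frames = 8106 × 50 = 405300.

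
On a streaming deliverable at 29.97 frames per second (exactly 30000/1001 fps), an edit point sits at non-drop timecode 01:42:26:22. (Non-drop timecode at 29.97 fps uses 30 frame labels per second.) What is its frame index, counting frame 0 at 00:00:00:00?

Total seconds to the label: (1 × 3600 + 42 × 60 + 26) = 6146.
Frame index = 6146 × 30 + 22 = 184402.

184402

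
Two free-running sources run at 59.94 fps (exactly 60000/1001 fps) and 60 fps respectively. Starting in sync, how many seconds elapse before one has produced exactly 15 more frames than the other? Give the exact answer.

The gap grows by |60 − 60000/1001| = 60/1001 frames per second.
Time for a 15-frame gap: 15 ÷ (60/1001) = 250.25 s.

250.25 seconds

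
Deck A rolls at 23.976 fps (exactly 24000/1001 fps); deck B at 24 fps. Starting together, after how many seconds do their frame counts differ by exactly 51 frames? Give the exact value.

The gap grows by |24 − 24000/1001| = 24/1001 frames per second.
Time for a 51-frame gap: 51 ÷ (24/1001) = 2127.125 s.

2127.125 seconds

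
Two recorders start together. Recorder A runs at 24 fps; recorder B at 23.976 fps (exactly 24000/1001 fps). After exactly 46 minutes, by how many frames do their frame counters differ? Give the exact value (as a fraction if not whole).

66240/1001 frames

46 min = 2760 s.
A emits 24 × 2760 = 66240 frames; B emits 24000/1001 × 2760 = 66240000/1001.
Difference = 66240/1001 frames (≈ 66.1738); B is behind A.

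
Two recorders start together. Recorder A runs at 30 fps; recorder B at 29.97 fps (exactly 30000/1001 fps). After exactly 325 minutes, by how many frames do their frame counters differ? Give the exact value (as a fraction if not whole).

325 min = 19500 s.
A emits 30 × 19500 = 585000 frames; B emits 30000/1001 × 19500 = 45000000/77.
Difference = 45000/77 frames (≈ 584.4156); B is behind A.

45000/77 frames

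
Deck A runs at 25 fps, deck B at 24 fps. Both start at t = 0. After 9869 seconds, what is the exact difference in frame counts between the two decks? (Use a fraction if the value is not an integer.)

9869 frames

A emits 25 × 9869 = 246725 frames; B emits 24 × 9869 = 236856.
Difference = 9869 frames; B is behind A.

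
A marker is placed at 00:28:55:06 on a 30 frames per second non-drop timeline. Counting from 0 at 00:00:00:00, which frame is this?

frame 52056

Total seconds to the label: (0 × 3600 + 28 × 60 + 55) = 1735.
Frame index = 1735 × 30 + 6 = 52056.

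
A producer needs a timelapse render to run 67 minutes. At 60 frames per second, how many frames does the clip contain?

67 min = 4020 s.
Frames = 4020 × 60 = 241200.

241200 frames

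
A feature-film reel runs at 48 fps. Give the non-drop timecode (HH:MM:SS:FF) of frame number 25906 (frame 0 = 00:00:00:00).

25906 ÷ 48 = 539 full seconds, remainder 34 frames.
539 s = 0 h 8 min 59 s.
Timecode: 00:08:59:34.

00:08:59:34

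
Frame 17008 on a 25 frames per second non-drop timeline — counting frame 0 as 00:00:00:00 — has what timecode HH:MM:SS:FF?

17008 ÷ 25 = 680 full seconds, remainder 8 frames.
680 s = 0 h 11 min 20 s.
Timecode: 00:11:20:08.

00:11:20:08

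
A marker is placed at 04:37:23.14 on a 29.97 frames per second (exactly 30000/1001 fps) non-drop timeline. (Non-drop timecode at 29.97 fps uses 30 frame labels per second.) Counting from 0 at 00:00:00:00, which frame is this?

frame 499304

Total seconds to the label: (4 × 3600 + 37 × 60 + 23) = 16643.
Frame index = 16643 × 30 + 14 = 499304.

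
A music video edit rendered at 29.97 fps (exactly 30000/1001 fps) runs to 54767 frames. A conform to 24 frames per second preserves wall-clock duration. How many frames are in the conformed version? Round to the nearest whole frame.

Frames at target rate = 54767 × (24) / (30000/1001) = 54821767/1250 ≈ 43857.414.
Nearest whole frame: 43857.

43857 frames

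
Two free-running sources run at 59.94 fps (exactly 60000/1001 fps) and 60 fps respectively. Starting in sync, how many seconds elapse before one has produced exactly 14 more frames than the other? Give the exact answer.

7007/30 seconds

The gap grows by |60 − 60000/1001| = 60/1001 frames per second.
Time for a 14-frame gap: 14 ÷ (60/1001) = 7007/30 s.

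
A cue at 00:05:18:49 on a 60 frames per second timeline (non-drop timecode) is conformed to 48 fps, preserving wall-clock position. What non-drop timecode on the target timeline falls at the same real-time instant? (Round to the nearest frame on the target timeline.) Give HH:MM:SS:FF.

00:05:18:39

Source frame index: (0×3600 + 5×60 + 18) × 60 + 49 = 19129.
Real time: 19129 / (60) = 19129/60 s.
Target frame: (19129/60) × (48) = 76516/5 ≈ 15303.200 → 15303.
At 48 labels/s: frame 15303 → 00:05:18:39.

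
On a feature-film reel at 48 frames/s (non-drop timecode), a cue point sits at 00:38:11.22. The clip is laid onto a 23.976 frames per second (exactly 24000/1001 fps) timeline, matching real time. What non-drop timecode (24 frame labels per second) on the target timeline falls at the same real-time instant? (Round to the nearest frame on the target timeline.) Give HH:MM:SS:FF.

00:38:09:04

Source frame index: (0×3600 + 38×60 + 11) × 48 + 22 = 109990.
Real time: 109990 / (48) = 54995/24 s.
Target frame: (54995/24) × (24000/1001) = 54995000/1001 ≈ 54940.060 → 54940.
At 24 labels/s: frame 54940 → 00:38:09:04.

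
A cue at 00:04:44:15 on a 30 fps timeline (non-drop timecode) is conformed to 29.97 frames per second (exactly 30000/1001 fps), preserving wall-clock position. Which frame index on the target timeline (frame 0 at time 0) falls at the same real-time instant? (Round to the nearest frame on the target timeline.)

Source frame index: (0×3600 + 4×60 + 44) × 30 + 15 = 8535.
Real time: 8535 / (30) = 569/2 s.
Target frame: (569/2) × (30000/1001) = 8535000/1001 ≈ 8526.474 → 8526.

frame 8526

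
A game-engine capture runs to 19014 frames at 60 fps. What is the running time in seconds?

316.9 seconds

Running time = 19014 / (60) = 316.9 s.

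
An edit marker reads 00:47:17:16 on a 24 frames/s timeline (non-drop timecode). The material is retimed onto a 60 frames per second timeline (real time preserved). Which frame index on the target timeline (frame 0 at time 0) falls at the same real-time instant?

Source frame index: (0×3600 + 47×60 + 17) × 24 + 16 = 68104.
Real time: 68104 / (24) = 8513/3 s.
Target frame: (8513/3) × (60) = 170260.

frame 170260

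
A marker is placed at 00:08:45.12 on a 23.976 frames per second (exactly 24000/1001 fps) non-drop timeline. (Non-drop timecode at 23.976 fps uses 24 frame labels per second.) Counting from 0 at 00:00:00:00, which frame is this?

frame 12612

Total seconds to the label: (0 × 3600 + 8 × 60 + 45) = 525.
Frame index = 525 × 24 + 12 = 12612.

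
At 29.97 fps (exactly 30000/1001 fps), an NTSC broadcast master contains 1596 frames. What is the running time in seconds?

Running time = 1596 / (30000/1001) = 53.2532 s.

53.2532 seconds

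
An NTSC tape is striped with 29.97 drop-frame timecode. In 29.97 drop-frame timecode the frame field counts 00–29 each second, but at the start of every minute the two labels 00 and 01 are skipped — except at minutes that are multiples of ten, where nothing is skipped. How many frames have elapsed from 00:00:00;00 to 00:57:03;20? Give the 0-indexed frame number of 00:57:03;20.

As if non-drop at 30 labels/s: (0 × 3600 + 57 × 60 + 3) × 30 + 20 = 102710.
Minute boundaries passed: 57; those not divisible by 10: 57 − 5 = 52; dropped labels = 2 × 52 = 104.
Actual frame index = 102710 − 104 = 102606.

102606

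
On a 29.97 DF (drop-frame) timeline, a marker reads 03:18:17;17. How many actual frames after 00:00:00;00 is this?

356569

As if non-drop at 30 labels/s: (3 × 3600 + 18 × 60 + 17) × 30 + 17 = 356927.
Minute boundaries passed: 198; those not divisible by 10: 198 − 19 = 179; dropped labels = 2 × 179 = 358.
Actual frame index = 356927 − 358 = 356569.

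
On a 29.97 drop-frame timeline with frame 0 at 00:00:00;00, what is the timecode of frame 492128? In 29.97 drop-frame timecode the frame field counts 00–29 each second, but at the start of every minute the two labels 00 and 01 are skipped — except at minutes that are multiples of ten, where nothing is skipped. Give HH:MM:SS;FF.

04:33:40;20

Ten DF minutes hold 17982 frames, so frame 492128 lies in block 27 (frames 485514–503495) with 6614 frames into that block.
The block's first minute is 1800 frames and the rest 1798 each; 6614 frames reaches minute 3, so 27 × 18 + 3 × 2 = 492 labels have been skipped so far.
Adding those back, label number 492128 + 492 = 492620 at 30 labels/s is 16420 s + 20 f = 4 h 33 min 40 s frame 20, i.e. 04:33:40;20.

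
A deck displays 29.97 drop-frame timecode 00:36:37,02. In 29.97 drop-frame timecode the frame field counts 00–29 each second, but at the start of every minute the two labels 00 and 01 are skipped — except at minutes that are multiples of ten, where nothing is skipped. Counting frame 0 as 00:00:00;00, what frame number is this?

Complete 10-minute blocks: 3, each 17982 frames → 53946.
Remaining 6 whole minutes in the current block: 1800 + 5 × 1798 = 10790 frames.
Within the current minute: 37 × 30 + 2 − 2 = 1110 (labels ;00/;01 skipped at this minute). Total = 53946 + 10790 + 1110 = 65846.

65846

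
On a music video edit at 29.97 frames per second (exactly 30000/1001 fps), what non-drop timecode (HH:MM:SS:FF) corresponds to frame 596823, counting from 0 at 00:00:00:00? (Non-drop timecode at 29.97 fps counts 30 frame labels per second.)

05:31:34:03

596823 ÷ 30 = 19894 full seconds, remainder 3 frames.
19894 s = 5 h 31 min 34 s.
Timecode: 05:31:34:03.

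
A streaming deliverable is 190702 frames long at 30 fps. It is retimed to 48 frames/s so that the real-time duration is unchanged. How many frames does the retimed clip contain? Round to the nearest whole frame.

305123 frames

Frames at target rate = 190702 × (48) / (30) = 1525616/5 ≈ 305123.200.
Nearest whole frame: 305123.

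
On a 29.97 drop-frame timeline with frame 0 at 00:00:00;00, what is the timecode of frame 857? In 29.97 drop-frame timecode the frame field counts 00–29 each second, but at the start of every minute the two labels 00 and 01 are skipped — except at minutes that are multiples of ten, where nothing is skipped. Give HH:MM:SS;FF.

00:00:28;17

Ten DF minutes hold 17982 frames, so frame 857 lies in block 0 (frames 0–17981) with 857 frames into that block.
The block's first minute is 1800 frames and the rest 1798 each; 857 frames reaches minute 0, so 0 × 18 + 0 × 2 = 0 labels have been skipped so far.
Adding those back, label number 857 + 0 = 857 at 30 labels/s is 28 s + 17 f = 0 h 0 min 28 s frame 17, i.e. 00:00:28;17.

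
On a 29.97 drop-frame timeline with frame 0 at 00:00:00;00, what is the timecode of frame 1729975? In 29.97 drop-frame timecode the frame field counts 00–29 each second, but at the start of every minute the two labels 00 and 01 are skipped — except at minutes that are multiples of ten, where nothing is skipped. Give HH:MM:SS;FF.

16:02:03;17

Ten DF minutes hold 17982 frames, so frame 1729975 lies in block 96 (frames 1726272–1744253) with 3703 frames into that block.
The block's first minute is 1800 frames and the rest 1798 each; 3703 frames reaches minute 2, so 96 × 18 + 2 × 2 = 1732 labels have been skipped so far.
Adding those back, label number 1729975 + 1732 = 1731707 at 30 labels/s is 57723 s + 17 f = 16 h 2 min 3 s frame 17, i.e. 16:02:03;17.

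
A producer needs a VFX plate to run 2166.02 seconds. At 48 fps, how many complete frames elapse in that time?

Frames = 2166.02 × 48 = 2599224/25 ≈ 103968.9600.
Complete frames: 103968.

103968 frames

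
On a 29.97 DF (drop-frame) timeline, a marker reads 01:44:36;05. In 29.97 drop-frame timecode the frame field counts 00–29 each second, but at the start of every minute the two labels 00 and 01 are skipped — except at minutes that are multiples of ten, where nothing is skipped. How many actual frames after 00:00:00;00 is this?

As if non-drop at 30 labels/s: (1 × 3600 + 44 × 60 + 36) × 30 + 5 = 188285.
Minute boundaries passed: 104; those not divisible by 10: 104 − 10 = 94; dropped labels = 2 × 94 = 188.
Actual frame index = 188285 − 188 = 188097.

188097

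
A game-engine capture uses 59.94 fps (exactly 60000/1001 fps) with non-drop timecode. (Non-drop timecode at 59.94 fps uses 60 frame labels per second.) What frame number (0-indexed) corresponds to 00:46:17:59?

166679

Total seconds to the label: (0 × 3600 + 46 × 60 + 17) = 2777.
Frame index = 2777 × 60 + 59 = 166679.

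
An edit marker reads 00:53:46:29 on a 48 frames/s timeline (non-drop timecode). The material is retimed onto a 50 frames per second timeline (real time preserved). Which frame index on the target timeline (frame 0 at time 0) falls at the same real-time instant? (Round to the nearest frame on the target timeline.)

frame 161330

Source frame index: (0×3600 + 53×60 + 46) × 48 + 29 = 154877.
Real time: 154877 / (48) = 154877/48 s.
Target frame: (154877/48) × (50) = 3871925/24 ≈ 161330.208 → 161330.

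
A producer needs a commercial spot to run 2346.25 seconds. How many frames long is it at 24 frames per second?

Frames = 2346.25 × 24 = 56310.

56310 frames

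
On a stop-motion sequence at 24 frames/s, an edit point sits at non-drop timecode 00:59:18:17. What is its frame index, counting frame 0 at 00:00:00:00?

frame 85409

Total seconds to the label: (0 × 3600 + 59 × 60 + 18) = 3558.
Frame index = 3558 × 24 + 17 = 85409.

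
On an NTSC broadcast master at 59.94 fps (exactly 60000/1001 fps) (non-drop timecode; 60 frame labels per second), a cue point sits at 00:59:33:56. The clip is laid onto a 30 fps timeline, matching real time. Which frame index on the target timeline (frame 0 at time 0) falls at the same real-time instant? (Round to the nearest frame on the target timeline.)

Source frame index: (0×3600 + 59×60 + 33) × 60 + 56 = 214436.
Real time: 214436 / (60000/1001) = 53662609/15000 s.
Target frame: (53662609/15000) × (30) = 53662609/500 ≈ 107325.218 → 107325.

frame 107325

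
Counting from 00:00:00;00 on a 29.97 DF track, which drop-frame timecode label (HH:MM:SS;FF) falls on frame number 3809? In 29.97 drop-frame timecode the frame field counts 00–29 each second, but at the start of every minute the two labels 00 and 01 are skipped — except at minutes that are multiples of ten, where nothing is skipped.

Ten DF minutes hold 17982 frames, so frame 3809 lies in block 0 (frames 0–17981) with 3809 frames into that block.
The block's first minute is 1800 frames and the rest 1798 each; 3809 frames reaches minute 2, so 0 × 18 + 2 × 2 = 4 labels have been skipped so far.
Adding those back, label number 3809 + 4 = 3813 at 30 labels/s is 127 s + 3 f = 0 h 2 min 7 s frame 3, i.e. 00:02:07;03.

00:02:07;03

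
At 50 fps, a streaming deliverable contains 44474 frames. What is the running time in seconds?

889.48 seconds

Running time = 44474 / (50) = 889.48 s.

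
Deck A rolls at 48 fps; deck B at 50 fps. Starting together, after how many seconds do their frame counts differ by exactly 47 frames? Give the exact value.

The gap grows by |50 − 48| = 2 frames per second.
Time for a 47-frame gap: 47 ÷ (2) = 23.5 s.

23.5 seconds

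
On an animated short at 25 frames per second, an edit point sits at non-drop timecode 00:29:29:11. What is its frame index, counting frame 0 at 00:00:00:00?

Total seconds to the label: (0 × 3600 + 29 × 60 + 29) = 1769.
Frame index = 1769 × 25 + 11 = 44236.

frame 44236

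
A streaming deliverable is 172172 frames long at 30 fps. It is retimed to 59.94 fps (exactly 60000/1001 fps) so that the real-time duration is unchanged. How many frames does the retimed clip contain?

344000 frames

Target frames = source frames × (target rate / source rate) = 172172 × (60000/1001)/(30) = 172172 × 2000/1001 = 344000.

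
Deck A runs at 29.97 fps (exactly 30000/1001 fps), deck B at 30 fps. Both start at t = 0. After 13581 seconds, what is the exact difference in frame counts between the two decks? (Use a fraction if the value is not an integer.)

A emits 30000/1001 × 13581 = 407430000/1001 frames; B emits 30 × 13581 = 407430.
Difference = 407430/1001 frames (≈ 407.0230); B is ahead of A.

407430/1001 frames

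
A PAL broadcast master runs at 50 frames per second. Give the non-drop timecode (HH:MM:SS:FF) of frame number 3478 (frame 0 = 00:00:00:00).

3478 ÷ 50 = 69 full seconds, remainder 28 frames.
69 s = 0 h 1 min 9 s.
Timecode: 00:01:09:28.

00:01:09:28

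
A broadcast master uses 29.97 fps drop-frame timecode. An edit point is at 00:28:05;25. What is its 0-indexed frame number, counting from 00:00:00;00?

50523

Complete 10-minute blocks: 2, each 17982 frames → 35964.
Remaining 8 whole minutes in the current block: 1800 + 7 × 1798 = 14386 frames.
Within the current minute: 5 × 30 + 25 − 2 = 173 (labels ;00/;01 skipped at this minute). Total = 35964 + 14386 + 173 = 50523.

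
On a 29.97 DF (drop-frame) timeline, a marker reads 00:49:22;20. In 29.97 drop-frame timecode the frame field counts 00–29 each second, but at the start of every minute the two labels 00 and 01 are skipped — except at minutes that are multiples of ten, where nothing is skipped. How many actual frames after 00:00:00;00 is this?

88790

Complete 10-minute blocks: 4, each 17982 frames → 71928.
Remaining 9 whole minutes in the current block: 1800 + 8 × 1798 = 16184 frames.
Within the current minute: 22 × 30 + 20 − 2 = 678 (labels ;00/;01 skipped at this minute). Total = 71928 + 16184 + 678 = 88790.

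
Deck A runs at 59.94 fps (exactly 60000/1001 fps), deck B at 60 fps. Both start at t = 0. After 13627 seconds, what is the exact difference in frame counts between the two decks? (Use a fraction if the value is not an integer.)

817620/1001 frames

A emits 60000/1001 × 13627 = 817620000/1001 frames; B emits 60 × 13627 = 817620.
Difference = 817620/1001 frames (≈ 816.8032); B is ahead of A.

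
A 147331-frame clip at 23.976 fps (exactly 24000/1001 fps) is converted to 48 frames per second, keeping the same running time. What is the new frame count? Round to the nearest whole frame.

294957 frames

Frames at target rate = 147331 × (48) / (24000/1001) = 147478331/500 ≈ 294956.662.
Nearest whole frame: 294957.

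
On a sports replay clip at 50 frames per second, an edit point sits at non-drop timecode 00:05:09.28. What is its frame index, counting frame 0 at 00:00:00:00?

Total seconds to the label: (0 × 3600 + 5 × 60 + 9) = 309.
Frame index = 309 × 50 + 28 = 15478.

15478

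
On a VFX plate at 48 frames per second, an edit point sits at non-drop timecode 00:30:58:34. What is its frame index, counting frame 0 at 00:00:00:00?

frame 89218

Total seconds to the label: (0 × 3600 + 30 × 60 + 58) = 1858.
Frame index = 1858 × 48 + 34 = 89218.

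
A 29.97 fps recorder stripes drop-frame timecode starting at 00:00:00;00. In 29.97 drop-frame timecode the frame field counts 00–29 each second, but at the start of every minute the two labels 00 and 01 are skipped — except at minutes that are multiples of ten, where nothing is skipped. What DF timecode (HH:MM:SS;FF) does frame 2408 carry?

Each 10-minute DF block holds 10 × 60 × 30 − 9 × 2 = 17982 frames. 2408 ÷ 17982 → 0 full blocks, remainder 2408.
Within the partial block the first minute is 1800 frames and each further minute 1798, so 1 further minute boundary passed. Total skipped labels = 18 × 0 + 2 × 1 = 2.
Non-drop label index = 2408 + 2 = 2410; at 30 labels/s that is 00:01:20:10, i.e. DF 00:01:20;10.

00:01:20;10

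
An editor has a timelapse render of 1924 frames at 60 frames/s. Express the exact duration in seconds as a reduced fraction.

Running time = 1924 ÷ (60) = 1924 × 1/60 = 481/15 s.

481/15 seconds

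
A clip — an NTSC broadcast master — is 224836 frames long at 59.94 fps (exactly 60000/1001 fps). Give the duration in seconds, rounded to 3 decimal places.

Running time = 224836 × 1001/60000 = 56265209/15000 s ≈ 3751.014 s.

3751.014 seconds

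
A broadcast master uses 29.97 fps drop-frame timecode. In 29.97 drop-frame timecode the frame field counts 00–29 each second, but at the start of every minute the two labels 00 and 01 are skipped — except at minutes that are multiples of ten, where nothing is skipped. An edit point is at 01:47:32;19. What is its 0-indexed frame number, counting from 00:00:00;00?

193385

As if non-drop at 30 labels/s: (1 × 3600 + 47 × 60 + 32) × 30 + 19 = 193579.
Minute boundaries passed: 107; those not divisible by 10: 107 − 10 = 97; dropped labels = 2 × 97 = 194.
Actual frame index = 193579 − 194 = 193385.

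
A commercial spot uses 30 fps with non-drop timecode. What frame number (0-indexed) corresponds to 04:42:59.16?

Total seconds to the label: (4 × 3600 + 42 × 60 + 59) = 16979.
Frame index = 16979 × 30 + 16 = 509386.

509386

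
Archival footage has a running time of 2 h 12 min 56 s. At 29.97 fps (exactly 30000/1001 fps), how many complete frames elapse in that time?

239040 frames

2 h 12 min 56 s = 7976 s.
Frames = 7976 × 30000/1001 = 239280000/1001 ≈ 239040.9590.
Complete frames: 239040.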